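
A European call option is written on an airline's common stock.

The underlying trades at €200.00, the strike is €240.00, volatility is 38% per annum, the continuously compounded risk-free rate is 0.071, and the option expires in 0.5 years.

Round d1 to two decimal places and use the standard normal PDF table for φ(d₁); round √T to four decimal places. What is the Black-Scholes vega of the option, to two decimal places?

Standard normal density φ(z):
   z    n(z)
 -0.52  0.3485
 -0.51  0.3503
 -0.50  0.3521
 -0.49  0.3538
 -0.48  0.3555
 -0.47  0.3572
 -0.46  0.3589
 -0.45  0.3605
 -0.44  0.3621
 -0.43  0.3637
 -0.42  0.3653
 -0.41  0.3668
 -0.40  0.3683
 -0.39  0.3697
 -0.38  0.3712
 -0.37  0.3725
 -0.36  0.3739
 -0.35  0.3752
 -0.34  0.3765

T = 0.5;  σ√T = 0.2687
d₁ = [ln(200/240) + (0.071 + ½·0.38²)·0.5] / (σ√T) = (-0.1823 + 0.0716) / 0.2687 = -0.4121 ⇒ -0.41
√T = √0.5 = 0.7071
φ(d₁) = φ(-0.41) = 0.3668
vega = S·φ(d₁)·√T = 200·0.3668·0.7071 = 51.8729

51.87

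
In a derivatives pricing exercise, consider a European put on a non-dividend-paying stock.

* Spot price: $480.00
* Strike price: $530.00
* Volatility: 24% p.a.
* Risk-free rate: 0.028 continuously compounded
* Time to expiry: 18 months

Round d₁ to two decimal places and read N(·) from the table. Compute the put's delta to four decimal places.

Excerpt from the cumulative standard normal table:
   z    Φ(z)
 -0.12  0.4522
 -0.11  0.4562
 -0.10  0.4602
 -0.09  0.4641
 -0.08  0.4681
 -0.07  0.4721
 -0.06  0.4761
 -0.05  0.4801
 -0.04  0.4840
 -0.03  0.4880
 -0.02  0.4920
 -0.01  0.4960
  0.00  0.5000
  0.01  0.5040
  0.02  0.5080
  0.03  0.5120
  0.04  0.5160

T = 1.5;  σ√T = 0.2939
d₁ = [ln(480/530) + (0.028 + 0.24²/2)·1.5] / 0.2939 = [-0.0991 + 0.0852] / 0.2939 = -0.0473 ⇒ -0.05
N(d₁) = N(-0.05) = 0.4801
Δ_put = N(d₁) − 1 = 0.4801 − 1 = -0.5199

-0.5199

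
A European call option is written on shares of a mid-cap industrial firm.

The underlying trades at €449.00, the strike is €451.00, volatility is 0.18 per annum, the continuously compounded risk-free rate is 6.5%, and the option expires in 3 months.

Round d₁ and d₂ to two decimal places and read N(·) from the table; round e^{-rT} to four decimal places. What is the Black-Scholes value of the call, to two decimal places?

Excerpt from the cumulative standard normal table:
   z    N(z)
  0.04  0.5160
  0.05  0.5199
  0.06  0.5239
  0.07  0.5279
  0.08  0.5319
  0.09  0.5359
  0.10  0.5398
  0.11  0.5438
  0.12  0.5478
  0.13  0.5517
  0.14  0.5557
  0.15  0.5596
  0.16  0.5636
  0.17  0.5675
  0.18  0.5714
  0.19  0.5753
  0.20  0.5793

σ√T = 0.18 × 0.5000 = 0.0900
ln(S/K) + (r + σ²/2)T = ln(449/451) + (0.065 + 0.18²/2)·0.25 = -0.0044 + 0.0203 = 0.0159
d₁ = 0.0159 / 0.0900 = 0.1762 ⇒ 0.18
d₂ = d₁ − σ√T = 0.1762 − 0.0900 = 0.0862 ⇒ 0.09
e^(−rT) = e^(−0.065·0.25) = 0.9839
C = 449·N(0.18) − 451·0.9839·N(0.09) = 449·0.5714 − 451·0.9839·0.5359 = 256.5586 − 237.7997 = 18.7589

€18.76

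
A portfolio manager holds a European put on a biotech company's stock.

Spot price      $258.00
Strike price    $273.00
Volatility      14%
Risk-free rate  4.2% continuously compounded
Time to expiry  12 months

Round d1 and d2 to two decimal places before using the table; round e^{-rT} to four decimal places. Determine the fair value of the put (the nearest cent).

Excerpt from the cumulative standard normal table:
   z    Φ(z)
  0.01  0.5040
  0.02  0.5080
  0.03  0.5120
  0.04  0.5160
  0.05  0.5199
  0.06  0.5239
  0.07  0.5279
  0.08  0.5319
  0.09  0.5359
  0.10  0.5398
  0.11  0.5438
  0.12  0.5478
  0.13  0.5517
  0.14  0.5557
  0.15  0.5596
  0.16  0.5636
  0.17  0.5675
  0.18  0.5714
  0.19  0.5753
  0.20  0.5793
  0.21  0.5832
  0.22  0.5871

σ√T = 0.14 × 1.0000 = 0.1400
ln(S/K) + (r + σ²/2)T = ln(258/273) + (0.042 + 0.14²/2)·1 = -0.0565 + 0.0518 = -0.0047
d₁ = -0.0047 / 0.1400 = -0.0337 → -0.03
d₂ = d₁ − σ√T = -0.0337 − 0.1400 = -0.1737 → -0.17
e^(−rT) = e^(−0.042·1) = 0.9589
N(−d₂) = N(0.17) = 0.5675;  N(−d₁) = N(0.03) = 0.5120
P = 273·0.9589·0.5675 − 258·0.5120 = 148.5600 − 132.0960 = 16.4640

$16.46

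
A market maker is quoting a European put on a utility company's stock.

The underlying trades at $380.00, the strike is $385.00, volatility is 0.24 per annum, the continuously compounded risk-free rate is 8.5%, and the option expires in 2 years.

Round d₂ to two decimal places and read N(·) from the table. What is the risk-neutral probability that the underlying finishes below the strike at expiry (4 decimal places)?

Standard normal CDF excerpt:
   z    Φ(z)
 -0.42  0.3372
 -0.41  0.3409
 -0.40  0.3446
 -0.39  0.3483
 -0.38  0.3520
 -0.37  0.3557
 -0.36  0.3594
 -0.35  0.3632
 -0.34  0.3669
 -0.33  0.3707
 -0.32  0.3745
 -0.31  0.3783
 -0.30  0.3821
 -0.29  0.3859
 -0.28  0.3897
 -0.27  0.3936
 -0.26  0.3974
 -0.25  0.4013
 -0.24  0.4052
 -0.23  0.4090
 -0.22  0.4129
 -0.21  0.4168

σ√T = 0.24 × 1.4142 = 0.3394
d₁ = [ln(380/385) + (0.085 + ½·0.24²)·2] / (σ√T) = (-0.0131 + 0.2276) / 0.3394 = 0.6321 → 0.63
d₂ = 0.6321 − 0.3394 = 0.2926 → 0.29
Risk-neutral Pr[S_T < K] = N(−d₂) = N(-0.29) = 0.3859

0.3859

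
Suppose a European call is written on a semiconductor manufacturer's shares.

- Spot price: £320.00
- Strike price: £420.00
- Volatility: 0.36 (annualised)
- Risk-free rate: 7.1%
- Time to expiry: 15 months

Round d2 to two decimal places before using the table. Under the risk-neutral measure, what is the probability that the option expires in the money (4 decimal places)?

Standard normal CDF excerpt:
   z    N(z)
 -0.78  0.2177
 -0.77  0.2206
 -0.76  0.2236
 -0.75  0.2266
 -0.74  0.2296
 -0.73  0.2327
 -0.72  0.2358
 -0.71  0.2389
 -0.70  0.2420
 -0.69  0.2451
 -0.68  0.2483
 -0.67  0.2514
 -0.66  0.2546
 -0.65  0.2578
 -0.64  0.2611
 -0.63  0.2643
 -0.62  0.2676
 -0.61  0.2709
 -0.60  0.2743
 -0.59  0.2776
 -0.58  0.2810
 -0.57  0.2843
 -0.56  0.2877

0.2546

T = 1.25;  σ√T = 0.4025
ln(S/K) + (r + σ²/2)T = ln(320/420) + (0.071 + 0.36²/2)·1.25 = -0.2719 + 0.1697 = -0.1022
d₁ = -0.1022 / 0.4025 = -0.2539 ≈ -0.25
d₂ = d₁ − σ√T = -0.2539 − 0.4025 = -0.6564 ≈ -0.66
Risk-neutral Pr[S_T > K] = N(d₂) = N(-0.66) = 0.2546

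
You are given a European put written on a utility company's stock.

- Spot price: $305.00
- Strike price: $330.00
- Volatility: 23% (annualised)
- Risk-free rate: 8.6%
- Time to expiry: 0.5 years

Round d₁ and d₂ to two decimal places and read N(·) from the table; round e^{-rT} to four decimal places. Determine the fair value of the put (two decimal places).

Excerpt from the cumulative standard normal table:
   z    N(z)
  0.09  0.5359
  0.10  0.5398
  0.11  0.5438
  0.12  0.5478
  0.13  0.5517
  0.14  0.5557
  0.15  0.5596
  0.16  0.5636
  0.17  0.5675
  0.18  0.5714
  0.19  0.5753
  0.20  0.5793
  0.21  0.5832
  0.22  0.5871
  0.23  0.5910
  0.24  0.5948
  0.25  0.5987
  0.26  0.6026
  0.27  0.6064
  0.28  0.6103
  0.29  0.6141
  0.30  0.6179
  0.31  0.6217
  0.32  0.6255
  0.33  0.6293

$25.83

σ√T = 0.23·√0.5 = 0.1626
d₁ = [ln(305/330) + (0.086 + 0.23²/2)·0.5] / 0.1626 = [-0.0788 + 0.0562] / 0.1626 = -0.1387 ≈ -0.14
d₂ = d₁ − σ√T = -0.1387 − 0.1626 = -0.3013 ≈ -0.30
exp(−rT) = exp(−0.086·0.5) = 0.9579
N(−d₂) = N(0.30) = 0.6179;  N(−d₁) = N(0.14) = 0.5557
P = 330·0.9579·0.6179 − 305·0.5557 = 195.3225 − 169.4885 = 25.8340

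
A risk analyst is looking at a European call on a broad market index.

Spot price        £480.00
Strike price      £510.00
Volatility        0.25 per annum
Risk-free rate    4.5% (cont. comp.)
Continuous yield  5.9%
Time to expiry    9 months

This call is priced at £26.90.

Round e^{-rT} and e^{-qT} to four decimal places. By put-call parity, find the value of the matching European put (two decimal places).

exp(−qT) = exp(−0.059·0.75) = 0.9567;  exp(−rT) = exp(−0.045·0.75) = 0.9668
Put-call parity: C − P = S·e^(−qT) − K·e^(−rT) = 480·0.9567 − 510·0.9668 = 459.2160 − 493.0680 = -33.8520
P = C − (C − P) = 26.90 − (-33.8520) = 60.7520

£60.75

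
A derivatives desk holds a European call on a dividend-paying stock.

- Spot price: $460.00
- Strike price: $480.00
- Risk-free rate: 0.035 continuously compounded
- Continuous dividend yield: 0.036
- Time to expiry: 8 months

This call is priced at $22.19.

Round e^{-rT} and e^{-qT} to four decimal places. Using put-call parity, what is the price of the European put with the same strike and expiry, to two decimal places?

$42.00

e^(−qT) = e^(−0.036·0.6667) = 0.9763;  e^(−rT) = e^(−0.035·0.6667) = 0.9769
Put-call parity: C − P = S·e^(−qT) − K·e^(−rT) = 460·0.9763 − 480·0.9769 = 449.0980 − 468.9120 = -19.8140
P = C − (C − P) = 22.19 − (-19.8140) = 42.0040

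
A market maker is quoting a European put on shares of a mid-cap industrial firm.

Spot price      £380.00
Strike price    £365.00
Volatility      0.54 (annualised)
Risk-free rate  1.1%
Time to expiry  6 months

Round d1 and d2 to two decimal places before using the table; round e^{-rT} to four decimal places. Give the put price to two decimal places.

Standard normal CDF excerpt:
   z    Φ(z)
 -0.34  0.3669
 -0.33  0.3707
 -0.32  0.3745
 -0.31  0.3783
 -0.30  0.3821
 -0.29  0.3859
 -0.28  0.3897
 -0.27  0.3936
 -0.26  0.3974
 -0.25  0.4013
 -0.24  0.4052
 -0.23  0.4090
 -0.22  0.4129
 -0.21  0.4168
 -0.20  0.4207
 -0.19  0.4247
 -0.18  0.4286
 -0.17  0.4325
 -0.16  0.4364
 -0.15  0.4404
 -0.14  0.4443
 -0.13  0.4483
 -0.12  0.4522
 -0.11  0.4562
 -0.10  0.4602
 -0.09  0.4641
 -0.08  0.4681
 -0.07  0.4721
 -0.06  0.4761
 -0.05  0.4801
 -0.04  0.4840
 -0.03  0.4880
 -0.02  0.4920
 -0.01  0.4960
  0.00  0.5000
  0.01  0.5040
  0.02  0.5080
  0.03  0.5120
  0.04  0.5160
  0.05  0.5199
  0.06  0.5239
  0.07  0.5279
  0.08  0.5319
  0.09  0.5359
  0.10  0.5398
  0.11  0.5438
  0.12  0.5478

σ√T = 0.54·√0.5 = 0.3818
ln(S/K) + (r + σ²/2)T = ln(380/365) + (0.011 + 0.54²/2)·0.5 = 0.0403 + 0.0784 = 0.1187
d₁ = 0.1187 / 0.3818 = 0.3108 ⇒ 0.31
d₂ = d₁ − σ√T = 0.3108 − 0.3818 = -0.0710 ⇒ -0.07
exp(−rT) = exp(−0.011·0.5) = 0.9945
N(−d₂) = N(0.07) = 0.5279;  N(−d₁) = N(-0.31) = 0.3783
P = 365·0.9945·0.5279 − 380·0.3783 = 191.6237 − 143.7540 = 47.8697

£47.87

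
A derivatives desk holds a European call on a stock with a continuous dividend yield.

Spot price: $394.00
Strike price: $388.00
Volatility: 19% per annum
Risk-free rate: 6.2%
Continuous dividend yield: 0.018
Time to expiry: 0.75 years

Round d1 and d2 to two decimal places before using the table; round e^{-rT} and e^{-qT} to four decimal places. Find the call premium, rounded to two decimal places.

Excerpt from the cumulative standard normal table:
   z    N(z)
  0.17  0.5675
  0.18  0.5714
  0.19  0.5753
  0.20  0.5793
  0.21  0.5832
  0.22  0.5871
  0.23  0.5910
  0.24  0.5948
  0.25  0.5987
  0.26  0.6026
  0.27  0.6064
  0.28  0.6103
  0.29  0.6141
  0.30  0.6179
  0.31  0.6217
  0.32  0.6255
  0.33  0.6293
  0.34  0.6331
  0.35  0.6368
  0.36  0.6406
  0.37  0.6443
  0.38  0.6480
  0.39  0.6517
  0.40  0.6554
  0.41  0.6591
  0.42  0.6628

$35.88

σ√T = 0.19 × 0.8660 = 0.1645
d₁ = [ln(394/388) + (0.062 − 0.018 + 0.19²/2)·0.75] / 0.1645 = [0.0153 + 0.0465] / 0.1645 = 0.3761 which rounds to 0.38
d₂ = d₁ − σ√T = 0.3761 − 0.1645 = 0.2115 which rounds to 0.21
exp(−qT) = exp(−0.018·0.75) = 0.9866;  exp(−rT) = exp(−0.062·0.75) = 0.9546
C = 394·0.9866·N(0.38) − 388·0.9546·N(0.21) = 394·0.9866·0.6480 − 388·0.9546·0.5832 = 251.8908 − 216.0084 = 35.8824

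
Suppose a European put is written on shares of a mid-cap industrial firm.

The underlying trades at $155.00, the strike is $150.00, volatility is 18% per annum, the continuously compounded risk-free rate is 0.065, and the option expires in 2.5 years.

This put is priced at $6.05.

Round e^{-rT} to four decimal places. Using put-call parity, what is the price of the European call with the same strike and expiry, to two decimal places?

e^(−rT) = e^(−0.065·2.5) = 0.8500
Put-call parity: C − P = S − K·e^(−rT) = 155 − 150·0.8500 = 155 − 127.5000 = 27.5000
C = P + (C − P) = 6.05 + (27.5000) = 33.5500

$33.55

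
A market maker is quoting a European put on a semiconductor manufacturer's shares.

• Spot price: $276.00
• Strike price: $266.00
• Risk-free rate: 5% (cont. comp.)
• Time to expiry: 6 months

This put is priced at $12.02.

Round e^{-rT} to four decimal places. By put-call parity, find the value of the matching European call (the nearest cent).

e^(−rT) = e^(−0.05·0.5) = 0.9753
Put-call parity: C − P = S − K·e^(−rT) = 276 − 266·0.9753 = 276 − 259.4298 = 16.5702
C = P + (C − P) = 12.02 + (16.5702) = 28.5902

$28.59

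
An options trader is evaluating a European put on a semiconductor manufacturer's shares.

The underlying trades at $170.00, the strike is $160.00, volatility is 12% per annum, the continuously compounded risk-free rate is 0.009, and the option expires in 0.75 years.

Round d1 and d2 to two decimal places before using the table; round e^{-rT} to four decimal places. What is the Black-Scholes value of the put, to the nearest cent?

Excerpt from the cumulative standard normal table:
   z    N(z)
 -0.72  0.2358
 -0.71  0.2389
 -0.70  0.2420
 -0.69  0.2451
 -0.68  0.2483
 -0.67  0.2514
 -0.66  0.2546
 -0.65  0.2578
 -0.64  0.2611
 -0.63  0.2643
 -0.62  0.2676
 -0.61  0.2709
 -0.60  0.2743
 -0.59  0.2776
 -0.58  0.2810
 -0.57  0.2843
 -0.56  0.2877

σ√T = 0.12·√0.75 = 0.1039
d₁ = [ln(170/160) + (0.009 + 0.12²/2)·0.75] / 0.1039 = [0.0606 + 0.0121] / 0.1039 = 0.7003 ⇒ 0.70
d₂ = d₁ − σ√T = 0.7003 − 0.1039 = 0.5964 ⇒ 0.60
exp(−rT) = exp(−0.009·0.75) = 0.9933
P = 160·0.9933·N(-0.60) − 170·N(-0.70) = 160·0.9933·0.2743 − 170·0.2420 = 43.5940 − 41.1400 = 2.4540

$2.45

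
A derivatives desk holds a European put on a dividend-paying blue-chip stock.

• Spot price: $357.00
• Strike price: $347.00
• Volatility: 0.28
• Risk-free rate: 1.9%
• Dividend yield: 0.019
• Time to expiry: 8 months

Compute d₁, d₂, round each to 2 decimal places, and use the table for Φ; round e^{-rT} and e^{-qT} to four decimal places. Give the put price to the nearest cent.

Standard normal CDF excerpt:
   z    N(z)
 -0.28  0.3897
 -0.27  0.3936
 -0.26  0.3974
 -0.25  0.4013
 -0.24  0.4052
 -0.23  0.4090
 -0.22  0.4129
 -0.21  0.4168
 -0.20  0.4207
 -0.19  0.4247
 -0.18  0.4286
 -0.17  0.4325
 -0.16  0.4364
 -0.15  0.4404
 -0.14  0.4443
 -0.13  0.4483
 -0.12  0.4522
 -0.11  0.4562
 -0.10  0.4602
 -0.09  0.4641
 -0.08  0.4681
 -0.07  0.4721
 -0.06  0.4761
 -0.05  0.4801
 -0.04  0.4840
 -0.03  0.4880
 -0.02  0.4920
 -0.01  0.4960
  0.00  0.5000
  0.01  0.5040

$27.11

σ√T = 0.28·√0.6667 = 0.2286
d₁ = [ln(357/347) + (0.019 − 0.019 + ½·0.28²)·0.6667] / (σ√T) = (0.0284 + 0.0261) / 0.2286 = 0.2386 ⇒ 0.24
d₂ = 0.2386 − 0.2286 = 0.0100 ⇒ 0.01
e^(−qT) = e^(−0.019·0.6667) = 0.9874;  e^(−rT) = e^(−0.019·0.6667) = 0.9874
P = 347·0.9874·N(-0.01) − 357·0.9874·N(-0.24) = 347·0.9874·0.4960 − 357·0.9874·0.4052 = 169.9434 − 142.8337 = 27.1097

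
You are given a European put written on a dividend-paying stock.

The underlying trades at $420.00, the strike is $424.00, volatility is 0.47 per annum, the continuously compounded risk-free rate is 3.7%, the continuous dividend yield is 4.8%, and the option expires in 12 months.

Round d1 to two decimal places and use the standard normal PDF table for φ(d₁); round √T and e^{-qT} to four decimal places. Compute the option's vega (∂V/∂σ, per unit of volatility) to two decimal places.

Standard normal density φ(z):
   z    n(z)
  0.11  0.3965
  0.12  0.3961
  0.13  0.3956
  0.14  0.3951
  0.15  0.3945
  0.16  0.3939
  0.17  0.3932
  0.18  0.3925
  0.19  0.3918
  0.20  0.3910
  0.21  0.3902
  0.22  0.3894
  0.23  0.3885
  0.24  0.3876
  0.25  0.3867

σ√T = 0.47·√1 = 0.4700
d₁ = [ln(420/424) + (0.037 − 0.048 + ½·0.47²)·1] / (σ√T) = (-0.0095 + 0.0994) / 0.4700 = 0.1914 → 0.19
√T = √1 = 1.0000
φ(d₁) = φ(0.19) = 0.3918
e^(−qT) = e^(−0.048·1) = 0.9531
vega = S·e^(−qT)·φ(d₁)·√T = 420·0.9531·0.3918·1.0000 = 156.8383

156.84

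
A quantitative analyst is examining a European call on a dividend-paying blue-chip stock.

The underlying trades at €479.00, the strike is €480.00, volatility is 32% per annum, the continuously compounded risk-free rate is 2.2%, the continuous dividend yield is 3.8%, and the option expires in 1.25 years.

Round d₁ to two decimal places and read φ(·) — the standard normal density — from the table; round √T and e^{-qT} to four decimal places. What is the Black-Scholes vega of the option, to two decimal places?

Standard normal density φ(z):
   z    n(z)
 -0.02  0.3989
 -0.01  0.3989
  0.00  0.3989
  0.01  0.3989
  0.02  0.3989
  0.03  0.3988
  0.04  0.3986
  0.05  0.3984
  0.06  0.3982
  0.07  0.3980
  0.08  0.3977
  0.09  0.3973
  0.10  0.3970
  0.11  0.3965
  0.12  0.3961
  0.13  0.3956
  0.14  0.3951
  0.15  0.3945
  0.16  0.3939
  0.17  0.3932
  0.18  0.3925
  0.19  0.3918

202.28

σ√T = 0.32·√1.25 = 0.3578
d₁ = [ln(479/480) + (0.022 − 0.038 + 0.32²/2)·1.25] / 0.3578 = [-0.0021 + 0.0440] / 0.3578 = 0.1172 → 0.12
√T = √1.25 = 1.1180
φ(d₁) = φ(0.12) = 0.3961
e^(−qT) = e^(−0.038·1.25) = 0.9536
vega = S·e^(−qT)·φ(d₁)·√T = 479·0.9536·0.3961·1.1180 = 202.2779
(The put has the same vega.)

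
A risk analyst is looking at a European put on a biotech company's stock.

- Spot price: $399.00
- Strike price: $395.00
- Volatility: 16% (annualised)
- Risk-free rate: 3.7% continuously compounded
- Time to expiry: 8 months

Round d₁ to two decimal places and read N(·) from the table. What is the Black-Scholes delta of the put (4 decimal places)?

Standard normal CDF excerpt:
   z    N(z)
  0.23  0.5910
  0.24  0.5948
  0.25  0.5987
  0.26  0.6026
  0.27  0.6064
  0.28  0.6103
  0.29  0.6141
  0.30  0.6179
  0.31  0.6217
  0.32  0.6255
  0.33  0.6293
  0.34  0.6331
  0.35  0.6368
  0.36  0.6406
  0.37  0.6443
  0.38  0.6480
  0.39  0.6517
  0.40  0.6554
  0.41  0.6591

-0.3707

σ√T = 0.16 × 0.8165 = 0.1306
d₁ = [ln(399/395) + (0.037 + ½·0.16²)·0.6667] / (σ√T) = (0.0101 + 0.0332) / 0.1306 = 0.3313 ≈ 0.33
N(d₁) = N(0.33) = 0.6293
Δ_put = N(d₁) − 1 = 0.6293 − 1 = -0.3707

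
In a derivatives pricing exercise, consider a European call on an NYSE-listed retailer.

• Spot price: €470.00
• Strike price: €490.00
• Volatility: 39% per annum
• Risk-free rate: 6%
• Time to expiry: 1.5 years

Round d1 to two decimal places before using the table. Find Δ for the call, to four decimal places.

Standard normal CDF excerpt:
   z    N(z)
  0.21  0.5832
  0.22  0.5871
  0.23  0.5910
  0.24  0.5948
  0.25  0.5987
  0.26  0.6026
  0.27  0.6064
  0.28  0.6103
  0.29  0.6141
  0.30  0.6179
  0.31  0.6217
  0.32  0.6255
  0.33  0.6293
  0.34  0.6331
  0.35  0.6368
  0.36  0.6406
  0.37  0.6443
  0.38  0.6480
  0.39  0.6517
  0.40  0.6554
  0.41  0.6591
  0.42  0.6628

0.6331

T = 1.5;  σ√T = 0.4777
d₁ = [ln(470/490) + (0.06 + 0.39²/2)·1.5] / 0.4777 = [-0.0417 + 0.2041] / 0.4777 = 0.3400 → 0.34
N(d₁) = N(0.34) = 0.6331
Δ_call = N(d₁) = 0.6331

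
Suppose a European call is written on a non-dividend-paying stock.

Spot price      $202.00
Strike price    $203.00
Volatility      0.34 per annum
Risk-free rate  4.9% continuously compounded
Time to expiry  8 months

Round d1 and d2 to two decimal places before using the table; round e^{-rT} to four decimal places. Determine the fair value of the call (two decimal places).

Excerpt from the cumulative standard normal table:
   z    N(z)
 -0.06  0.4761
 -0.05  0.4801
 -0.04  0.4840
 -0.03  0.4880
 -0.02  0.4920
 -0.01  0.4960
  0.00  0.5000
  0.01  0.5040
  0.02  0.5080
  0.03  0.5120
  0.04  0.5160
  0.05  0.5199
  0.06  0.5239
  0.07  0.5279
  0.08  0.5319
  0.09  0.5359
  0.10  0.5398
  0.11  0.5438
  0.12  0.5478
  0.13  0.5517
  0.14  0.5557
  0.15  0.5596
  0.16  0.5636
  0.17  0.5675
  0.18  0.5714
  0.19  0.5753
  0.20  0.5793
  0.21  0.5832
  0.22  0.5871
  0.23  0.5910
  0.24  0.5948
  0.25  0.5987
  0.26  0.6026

σ√T = 0.34 × 0.8165 = 0.2776
ln(S/K) + (r + σ²/2)T = ln(202/203) + (0.049 + 0.34²/2)·0.6667 = -0.0049 + 0.0712 = 0.0663
d₁ = 0.0663 / 0.2776 = 0.2387 → 0.24
d₂ = d₁ − σ√T = 0.2387 − 0.2776 = -0.0389 → -0.04
exp(−rT) = exp(−0.049·0.6667) = 0.9679
N(d₁) = N(0.24) = 0.5948;  N(d₂) = N(-0.04) = 0.4840
C = 202·0.5948 − 203·0.9679·0.4840 = 120.1496 − 95.0981 = 25.0515

$25.05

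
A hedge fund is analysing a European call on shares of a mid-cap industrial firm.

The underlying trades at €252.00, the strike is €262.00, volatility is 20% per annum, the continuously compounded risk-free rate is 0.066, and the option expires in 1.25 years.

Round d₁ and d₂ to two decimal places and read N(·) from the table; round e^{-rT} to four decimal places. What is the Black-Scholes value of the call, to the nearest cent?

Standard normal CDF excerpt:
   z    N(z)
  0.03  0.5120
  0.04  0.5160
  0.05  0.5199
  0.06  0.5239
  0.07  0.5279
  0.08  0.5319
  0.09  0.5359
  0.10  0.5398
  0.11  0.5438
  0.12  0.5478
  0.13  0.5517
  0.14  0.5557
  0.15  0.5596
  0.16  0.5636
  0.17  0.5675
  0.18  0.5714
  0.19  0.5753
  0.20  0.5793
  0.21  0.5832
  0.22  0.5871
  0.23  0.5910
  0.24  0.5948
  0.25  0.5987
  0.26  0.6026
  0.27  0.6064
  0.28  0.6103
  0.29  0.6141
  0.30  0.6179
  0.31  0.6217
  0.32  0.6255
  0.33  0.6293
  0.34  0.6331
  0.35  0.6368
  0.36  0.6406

σ√T = 0.2 × 1.1180 = 0.2236
d₁ = [ln(252/262) + (0.066 + 0.2²/2)·1.25] / 0.2236 = [-0.0389 + 0.1075] / 0.2236 = 0.3067 ⇒ 0.31
d₂ = d₁ − σ√T = 0.3067 − 0.2236 = 0.0831 ⇒ 0.08
exp(−rT) = exp(−0.066·1.25) = 0.9208
N(d₁) = N(0.31) = 0.6217;  N(d₂) = N(0.08) = 0.5319
C = 252·0.6217 − 262·0.9208·0.5319 = 156.6684 − 128.3207 = 28.3477

€28.35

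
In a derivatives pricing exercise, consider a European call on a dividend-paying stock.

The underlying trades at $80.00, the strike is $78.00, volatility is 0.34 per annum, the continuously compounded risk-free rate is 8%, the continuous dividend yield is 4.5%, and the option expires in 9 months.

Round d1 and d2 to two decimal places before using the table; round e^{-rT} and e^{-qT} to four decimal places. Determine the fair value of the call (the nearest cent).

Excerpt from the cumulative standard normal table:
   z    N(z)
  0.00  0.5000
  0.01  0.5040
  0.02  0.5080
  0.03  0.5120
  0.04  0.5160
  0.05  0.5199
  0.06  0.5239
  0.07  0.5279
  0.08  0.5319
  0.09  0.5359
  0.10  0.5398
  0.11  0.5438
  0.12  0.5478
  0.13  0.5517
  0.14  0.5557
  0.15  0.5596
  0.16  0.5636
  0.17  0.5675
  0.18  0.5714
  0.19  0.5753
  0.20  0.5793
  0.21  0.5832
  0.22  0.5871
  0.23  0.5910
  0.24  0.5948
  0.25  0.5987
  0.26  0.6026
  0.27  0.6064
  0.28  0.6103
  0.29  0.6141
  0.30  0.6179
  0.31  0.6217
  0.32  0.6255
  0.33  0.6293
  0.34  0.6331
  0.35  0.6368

σ√T = 0.34 × 0.8660 = 0.2944
d₁ = [ln(80/78) + (0.08 − 0.045 + 0.34²/2)·0.75] / 0.2944 = [0.0253 + 0.0696] / 0.2944 = 0.3224 which rounds to 0.32
d₂ = d₁ − σ√T = 0.3224 − 0.2944 = 0.0279 which rounds to 0.03
e^(−qT) = e^(−0.045·0.75) = 0.9668;  e^(−rT) = e^(−0.08·0.75) = 0.9418
N(d₁) = N(0.32) = 0.6255;  N(d₂) = N(0.03) = 0.5120
C = 80·0.9668·0.6255 − 78·0.9418·0.5120 = 48.3787 − 37.6117 = 10.7669

$10.77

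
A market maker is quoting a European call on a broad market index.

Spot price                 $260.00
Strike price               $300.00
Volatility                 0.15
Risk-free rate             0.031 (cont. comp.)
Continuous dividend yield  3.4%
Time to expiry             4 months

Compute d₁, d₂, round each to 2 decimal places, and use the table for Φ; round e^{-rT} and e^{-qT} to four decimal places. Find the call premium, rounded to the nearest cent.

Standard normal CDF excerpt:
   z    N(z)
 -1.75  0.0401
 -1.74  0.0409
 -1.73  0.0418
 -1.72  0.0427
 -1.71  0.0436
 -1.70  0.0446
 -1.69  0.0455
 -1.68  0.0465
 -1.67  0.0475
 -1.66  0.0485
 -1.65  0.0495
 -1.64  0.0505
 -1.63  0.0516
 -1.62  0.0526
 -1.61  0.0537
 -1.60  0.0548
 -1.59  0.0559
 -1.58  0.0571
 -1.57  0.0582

T = 0.3333;  σ√T = 0.0866
d₁ = [ln(260/300) + (0.031 − 0.034 + 0.15²/2)·0.3333] / 0.0866 = [-0.1431 + 0.0027] / 0.0866 = -1.6206 ⇒ -1.62
d₂ = d₁ − σ√T = -1.6206 − 0.0866 = -1.7072 ⇒ -1.71
e^(−qT) = e^(−0.034·0.3333) = 0.9887;  e^(−rT) = e^(−0.031·0.3333) = 0.9897
N(d₁) = N(-1.62) = 0.0526;  N(d₂) = N(-1.71) = 0.0436
C = 260·0.9887·0.0526 − 300·0.9897·0.0436 = 13.5215 − 12.9453 = 0.5762

$0.58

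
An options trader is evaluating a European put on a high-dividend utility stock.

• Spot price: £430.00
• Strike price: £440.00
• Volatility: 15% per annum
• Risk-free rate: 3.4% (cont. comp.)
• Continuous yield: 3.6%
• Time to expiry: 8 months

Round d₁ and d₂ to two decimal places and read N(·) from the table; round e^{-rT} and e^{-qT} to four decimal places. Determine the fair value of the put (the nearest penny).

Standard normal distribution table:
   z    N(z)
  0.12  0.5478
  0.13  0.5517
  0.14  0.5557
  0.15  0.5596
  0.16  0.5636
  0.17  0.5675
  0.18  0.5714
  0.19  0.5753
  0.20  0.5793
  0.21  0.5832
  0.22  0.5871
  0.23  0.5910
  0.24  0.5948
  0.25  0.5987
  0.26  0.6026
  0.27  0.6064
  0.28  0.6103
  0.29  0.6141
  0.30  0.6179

£25.92

σ√T = 0.15·√0.6667 = 0.1225
d₁ = [ln(430/440) + (0.034 − 0.036 + ½·0.15²)·0.6667] / (σ√T) = (-0.0230 + 0.0062) / 0.1225 = -0.1374 ⇒ -0.14
d₂ = -0.1374 − 0.1225 = -0.2598 ⇒ -0.26
exp(−qT) = exp(−0.036·0.6667) = 0.9763;  exp(−rT) = exp(−0.034·0.6667) = 0.9776
N(−d₂) = N(0.26) = 0.6026;  N(−d₁) = N(0.14) = 0.5557
P = 440·0.9776·0.6026 − 430·0.9763·0.5557 = 259.2048 − 233.2879 = 25.9169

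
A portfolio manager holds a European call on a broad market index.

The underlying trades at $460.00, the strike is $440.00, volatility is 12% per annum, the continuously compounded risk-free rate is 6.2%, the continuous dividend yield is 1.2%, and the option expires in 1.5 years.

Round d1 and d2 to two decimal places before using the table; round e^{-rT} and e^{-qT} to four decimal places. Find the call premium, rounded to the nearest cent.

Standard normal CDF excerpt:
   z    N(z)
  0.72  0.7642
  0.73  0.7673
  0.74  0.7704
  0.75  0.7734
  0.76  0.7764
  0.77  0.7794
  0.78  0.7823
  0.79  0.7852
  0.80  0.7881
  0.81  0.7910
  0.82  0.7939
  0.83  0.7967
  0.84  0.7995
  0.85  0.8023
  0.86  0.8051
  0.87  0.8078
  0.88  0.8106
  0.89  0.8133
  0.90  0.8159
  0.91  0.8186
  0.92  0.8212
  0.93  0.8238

$58.58

T = 1.5;  σ√T = 0.1470
d₁ = [ln(460/440) + (0.062 − 0.012 + ½·0.12²)·1.5] / (σ√T) = (0.0445 + 0.0858) / 0.1470 = 0.8863 → 0.89
d₂ = 0.8863 − 0.1470 = 0.7393 → 0.74
e^(−qT) = e^(−0.012·1.5) = 0.9822;  e^(−rT) = e^(−0.062·1.5) = 0.9112
N(d₁) = N(0.89) = 0.8133;  N(d₂) = N(0.74) = 0.7704
C = 460·0.9822·0.8133 − 440·0.9112·0.7704 = 367.4587 − 308.8749 = 58.5838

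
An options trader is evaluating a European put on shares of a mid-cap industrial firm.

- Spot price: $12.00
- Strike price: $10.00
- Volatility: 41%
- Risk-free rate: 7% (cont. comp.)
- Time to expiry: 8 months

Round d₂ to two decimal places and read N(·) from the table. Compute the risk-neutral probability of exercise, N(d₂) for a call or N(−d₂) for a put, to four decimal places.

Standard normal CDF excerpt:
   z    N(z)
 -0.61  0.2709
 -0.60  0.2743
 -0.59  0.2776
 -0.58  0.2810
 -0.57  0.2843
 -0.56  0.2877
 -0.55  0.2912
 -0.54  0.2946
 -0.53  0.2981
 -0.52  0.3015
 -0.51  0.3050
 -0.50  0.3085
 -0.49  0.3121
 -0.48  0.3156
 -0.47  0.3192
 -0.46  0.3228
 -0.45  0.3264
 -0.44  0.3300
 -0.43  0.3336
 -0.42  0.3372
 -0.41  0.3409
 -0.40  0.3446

0.3015

T = 0.6667;  σ√T = 0.3348
d₁ = [ln(12/10) + (0.07 + ½·0.41²)·0.6667] / (σ√T) = (0.1823 + 0.1027) / 0.3348 = 0.8514 ⇒ 0.85
d₂ = 0.8514 − 0.3348 = 0.5166 ⇒ 0.52
Risk-neutral Pr[S_T < K] = N(−d₂) = N(-0.52) = 0.3015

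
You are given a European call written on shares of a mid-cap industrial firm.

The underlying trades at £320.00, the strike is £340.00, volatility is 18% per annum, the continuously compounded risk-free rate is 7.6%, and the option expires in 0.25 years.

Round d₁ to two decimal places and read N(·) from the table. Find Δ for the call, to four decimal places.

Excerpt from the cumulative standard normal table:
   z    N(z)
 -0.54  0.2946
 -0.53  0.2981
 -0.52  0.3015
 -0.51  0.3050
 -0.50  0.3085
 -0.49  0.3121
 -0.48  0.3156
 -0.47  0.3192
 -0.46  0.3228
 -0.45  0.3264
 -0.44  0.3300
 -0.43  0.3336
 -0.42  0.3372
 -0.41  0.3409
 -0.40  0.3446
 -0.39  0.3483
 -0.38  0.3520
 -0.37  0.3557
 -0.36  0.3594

0.3372

σ√T = 0.18 × 0.5000 = 0.0900
ln(S/K) + (r + σ²/2)T = ln(320/340) + (0.076 + 0.18²/2)·0.25 = -0.0606 + 0.0231 = -0.0376
d₁ = -0.0376 / 0.0900 = -0.4175 → -0.42
N(d₁) = N(-0.42) = 0.3372
Δ_call = N(d₁) = 0.3372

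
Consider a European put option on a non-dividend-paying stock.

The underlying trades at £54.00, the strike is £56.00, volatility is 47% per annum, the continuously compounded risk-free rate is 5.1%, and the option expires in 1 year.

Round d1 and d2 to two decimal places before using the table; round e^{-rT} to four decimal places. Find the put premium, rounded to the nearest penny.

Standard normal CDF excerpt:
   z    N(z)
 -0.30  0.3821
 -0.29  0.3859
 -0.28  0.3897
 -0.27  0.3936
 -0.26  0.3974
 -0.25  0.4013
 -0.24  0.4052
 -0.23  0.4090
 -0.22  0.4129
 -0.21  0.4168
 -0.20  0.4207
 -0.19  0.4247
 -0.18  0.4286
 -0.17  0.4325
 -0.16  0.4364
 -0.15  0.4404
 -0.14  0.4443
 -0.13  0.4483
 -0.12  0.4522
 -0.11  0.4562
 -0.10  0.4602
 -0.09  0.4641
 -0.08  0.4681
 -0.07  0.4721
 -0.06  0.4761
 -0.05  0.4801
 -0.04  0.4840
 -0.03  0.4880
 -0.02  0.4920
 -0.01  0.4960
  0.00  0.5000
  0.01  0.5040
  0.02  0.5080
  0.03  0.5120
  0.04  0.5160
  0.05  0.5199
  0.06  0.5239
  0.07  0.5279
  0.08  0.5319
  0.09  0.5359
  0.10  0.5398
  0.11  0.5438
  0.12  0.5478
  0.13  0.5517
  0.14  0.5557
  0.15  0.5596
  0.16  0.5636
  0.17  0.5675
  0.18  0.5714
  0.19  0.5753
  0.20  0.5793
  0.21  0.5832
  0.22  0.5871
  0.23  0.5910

£9.57

σ√T = 0.47·√1 = 0.4700
ln(S/K) + (r + σ²/2)T = ln(54/56) + (0.051 + 0.47²/2)·1 = -0.0364 + 0.1614 = 0.1251
d₁ = 0.1251 / 0.4700 = 0.2661 → 0.27
d₂ = d₁ − σ√T = 0.2661 − 0.4700 = -0.2039 → -0.20
e^(−rT) = e^(−0.051·1) = 0.9503
N(−d₂) = N(0.20) = 0.5793;  N(−d₁) = N(-0.27) = 0.3936
P = 56·0.9503·0.5793 − 54·0.3936 = 30.8285 − 21.2544 = 9.5741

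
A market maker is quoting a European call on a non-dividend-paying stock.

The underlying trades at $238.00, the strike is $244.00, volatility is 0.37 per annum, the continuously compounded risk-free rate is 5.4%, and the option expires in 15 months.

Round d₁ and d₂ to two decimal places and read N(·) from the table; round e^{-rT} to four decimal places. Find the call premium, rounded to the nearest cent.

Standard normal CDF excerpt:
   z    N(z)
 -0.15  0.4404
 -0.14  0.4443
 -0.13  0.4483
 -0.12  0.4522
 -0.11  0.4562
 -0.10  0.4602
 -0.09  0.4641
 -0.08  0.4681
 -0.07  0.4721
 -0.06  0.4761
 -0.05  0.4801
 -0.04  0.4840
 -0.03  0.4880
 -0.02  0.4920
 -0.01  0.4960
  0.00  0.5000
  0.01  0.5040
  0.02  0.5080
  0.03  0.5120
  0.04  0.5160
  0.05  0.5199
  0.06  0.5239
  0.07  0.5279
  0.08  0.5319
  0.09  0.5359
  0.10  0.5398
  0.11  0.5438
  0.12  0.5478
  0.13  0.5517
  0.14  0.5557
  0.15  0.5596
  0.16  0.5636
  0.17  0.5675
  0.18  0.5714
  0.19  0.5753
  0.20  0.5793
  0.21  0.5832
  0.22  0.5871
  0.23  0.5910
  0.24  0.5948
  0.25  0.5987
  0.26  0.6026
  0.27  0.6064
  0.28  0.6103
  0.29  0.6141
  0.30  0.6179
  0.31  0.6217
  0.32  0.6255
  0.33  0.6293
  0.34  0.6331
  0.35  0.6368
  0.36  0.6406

σ√T = 0.37 × 1.1180 = 0.4137
d₁ = [ln(238/244) + (0.054 + 0.37²/2)·1.25] / 0.4137 = [-0.0249 + 0.1531] / 0.4137 = 0.3098 which rounds to 0.31
d₂ = d₁ − σ√T = 0.3098 − 0.4137 = -0.1039 which rounds to -0.10
exp(−rT) = exp(−0.054·1.25) = 0.9347
N(d₁) = N(0.31) = 0.6217;  N(d₂) = N(-0.10) = 0.4602
C = 238·0.6217 − 244·0.9347·0.4602 = 147.9646 − 104.9563 = 43.0083

$43.01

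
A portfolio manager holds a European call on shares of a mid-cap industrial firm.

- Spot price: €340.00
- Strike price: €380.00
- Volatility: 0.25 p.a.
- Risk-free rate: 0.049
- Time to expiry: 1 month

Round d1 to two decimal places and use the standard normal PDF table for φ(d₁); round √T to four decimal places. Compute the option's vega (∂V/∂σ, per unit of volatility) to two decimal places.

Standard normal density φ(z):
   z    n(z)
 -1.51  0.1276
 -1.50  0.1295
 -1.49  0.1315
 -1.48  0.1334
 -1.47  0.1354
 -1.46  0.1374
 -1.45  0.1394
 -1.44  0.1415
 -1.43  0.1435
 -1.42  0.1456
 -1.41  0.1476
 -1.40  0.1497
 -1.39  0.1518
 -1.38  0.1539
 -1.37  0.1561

13.68

σ√T = 0.25 × 0.2887 = 0.0722
ln(S/K) + (r + σ²/2)T = ln(340/380) + (0.049 + 0.25²/2)·0.08333 = -0.1112 + 0.0067 = -0.1045
d₁ = -0.1045 / 0.0722 = -1.4485 ⇒ -1.45
√T = √0.08333 = 0.2887
φ(d₁) = φ(-1.45) = 0.1394
vega = S·φ(d₁)·√T = 340·0.1394·0.2887 = 13.6832
(Call and put vega coincide under Black-Scholes.)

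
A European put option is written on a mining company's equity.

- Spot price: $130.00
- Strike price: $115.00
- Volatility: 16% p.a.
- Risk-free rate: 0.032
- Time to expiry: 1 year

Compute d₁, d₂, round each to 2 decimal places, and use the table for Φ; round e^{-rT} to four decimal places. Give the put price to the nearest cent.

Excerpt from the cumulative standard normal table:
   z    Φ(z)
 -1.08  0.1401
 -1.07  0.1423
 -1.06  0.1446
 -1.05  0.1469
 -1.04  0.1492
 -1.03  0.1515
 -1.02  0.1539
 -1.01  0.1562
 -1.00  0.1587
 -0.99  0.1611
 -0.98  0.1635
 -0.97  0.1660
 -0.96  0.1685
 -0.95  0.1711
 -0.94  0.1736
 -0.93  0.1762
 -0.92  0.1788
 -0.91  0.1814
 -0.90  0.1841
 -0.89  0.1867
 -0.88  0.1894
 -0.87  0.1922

$1.70

σ√T = 0.16 × 1.0000 = 0.1600
d₁ = [ln(130/115) + (0.032 + 0.16²/2)·1] / 0.1600 = [0.1226 + 0.0448] / 0.1600 = 1.0463 ≈ 1.05
d₂ = d₁ − σ√T = 1.0463 − 0.1600 = 0.8863 ≈ 0.89
e^(−rT) = e^(−0.032·1) = 0.9685
P = 115·0.9685·N(-0.89) − 130·N(-1.05) = 115·0.9685·0.1867 − 130·0.1469 = 20.7942 − 19.0970 = 1.6972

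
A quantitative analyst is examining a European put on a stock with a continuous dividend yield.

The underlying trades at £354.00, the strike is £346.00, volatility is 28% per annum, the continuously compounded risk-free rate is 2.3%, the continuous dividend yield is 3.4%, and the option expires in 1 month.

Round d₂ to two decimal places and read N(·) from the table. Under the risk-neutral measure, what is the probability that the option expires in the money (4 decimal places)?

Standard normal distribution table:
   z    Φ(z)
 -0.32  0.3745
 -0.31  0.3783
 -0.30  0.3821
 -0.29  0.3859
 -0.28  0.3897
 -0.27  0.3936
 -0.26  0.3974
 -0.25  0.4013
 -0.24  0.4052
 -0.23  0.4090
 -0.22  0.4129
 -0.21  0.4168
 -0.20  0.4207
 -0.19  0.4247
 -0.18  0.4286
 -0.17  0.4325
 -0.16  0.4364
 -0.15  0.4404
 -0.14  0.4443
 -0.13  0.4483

0.4090

T = 0.08333;  σ√T = 0.0808
d₁ = [ln(354/346) + (0.023 − 0.034 + ½·0.28²)·0.08333] / (σ√T) = (0.0229 + 0.0024) / 0.0808 = 0.3119 ≈ 0.31
d₂ = 0.3119 − 0.0808 = 0.2310 ≈ 0.23
Risk-neutral Pr[S_T < K] = N(−d₂) = N(-0.23) = 0.4090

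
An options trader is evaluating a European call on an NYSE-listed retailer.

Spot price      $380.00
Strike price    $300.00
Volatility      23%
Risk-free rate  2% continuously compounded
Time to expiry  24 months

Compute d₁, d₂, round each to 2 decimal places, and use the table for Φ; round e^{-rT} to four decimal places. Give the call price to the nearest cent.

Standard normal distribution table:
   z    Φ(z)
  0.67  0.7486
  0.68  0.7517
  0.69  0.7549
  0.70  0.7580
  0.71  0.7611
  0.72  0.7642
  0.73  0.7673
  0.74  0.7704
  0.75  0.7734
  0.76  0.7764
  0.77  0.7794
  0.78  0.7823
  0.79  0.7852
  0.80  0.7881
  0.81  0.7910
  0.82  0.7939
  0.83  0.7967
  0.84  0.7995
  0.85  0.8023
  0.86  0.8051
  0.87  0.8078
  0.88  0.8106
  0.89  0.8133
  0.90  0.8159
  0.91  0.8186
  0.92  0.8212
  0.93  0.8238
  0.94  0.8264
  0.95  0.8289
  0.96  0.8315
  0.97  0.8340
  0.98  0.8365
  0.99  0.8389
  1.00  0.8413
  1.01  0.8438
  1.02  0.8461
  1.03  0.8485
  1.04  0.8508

$103.05

T = 2;  σ√T = 0.3253
ln(S/K) + (r + σ²/2)T = ln(380/300) + (0.02 + 0.23²/2)·2 = 0.2364 + 0.0929 = 0.3293
d₁ = 0.3293 / 0.3253 = 1.0124 → 1.01
d₂ = d₁ − σ√T = 1.0124 − 0.3253 = 0.6871 → 0.69
exp(−rT) = exp(−0.02·2) = 0.9608
N(d₁) = N(1.01) = 0.8438;  N(d₂) = N(0.69) = 0.7549
C = 380·0.8438 − 300·0.9608·0.7549 = 320.6440 − 217.5924 = 103.0516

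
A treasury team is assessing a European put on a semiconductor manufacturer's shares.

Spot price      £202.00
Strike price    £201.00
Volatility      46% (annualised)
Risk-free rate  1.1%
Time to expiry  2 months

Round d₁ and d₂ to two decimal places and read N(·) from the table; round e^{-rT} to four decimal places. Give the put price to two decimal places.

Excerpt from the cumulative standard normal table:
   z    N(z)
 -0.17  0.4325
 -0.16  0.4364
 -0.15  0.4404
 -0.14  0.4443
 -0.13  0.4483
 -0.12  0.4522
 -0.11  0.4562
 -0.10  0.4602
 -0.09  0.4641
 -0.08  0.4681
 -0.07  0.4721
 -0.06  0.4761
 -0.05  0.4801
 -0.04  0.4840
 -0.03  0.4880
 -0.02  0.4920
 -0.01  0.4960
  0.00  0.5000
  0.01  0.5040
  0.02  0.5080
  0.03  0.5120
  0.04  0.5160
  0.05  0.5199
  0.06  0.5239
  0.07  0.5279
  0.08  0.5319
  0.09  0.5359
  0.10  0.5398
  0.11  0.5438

T = 0.1667;  σ√T = 0.1878
d₁ = [ln(202/201) + (0.011 + 0.46²/2)·0.1667] / 0.1878 = [0.0050 + 0.0195] / 0.1878 = 0.1301 ⇒ 0.13
d₂ = d₁ − σ√T = 0.1301 − 0.1878 = -0.0577 ⇒ -0.06
exp(−rT) = exp(−0.011·0.1667) = 0.9982
P = 201·0.9982·N(0.06) − 202·N(-0.13) = 201·0.9982·0.5239 − 202·0.4483 = 105.1144 − 90.5566 = 14.5578

£14.56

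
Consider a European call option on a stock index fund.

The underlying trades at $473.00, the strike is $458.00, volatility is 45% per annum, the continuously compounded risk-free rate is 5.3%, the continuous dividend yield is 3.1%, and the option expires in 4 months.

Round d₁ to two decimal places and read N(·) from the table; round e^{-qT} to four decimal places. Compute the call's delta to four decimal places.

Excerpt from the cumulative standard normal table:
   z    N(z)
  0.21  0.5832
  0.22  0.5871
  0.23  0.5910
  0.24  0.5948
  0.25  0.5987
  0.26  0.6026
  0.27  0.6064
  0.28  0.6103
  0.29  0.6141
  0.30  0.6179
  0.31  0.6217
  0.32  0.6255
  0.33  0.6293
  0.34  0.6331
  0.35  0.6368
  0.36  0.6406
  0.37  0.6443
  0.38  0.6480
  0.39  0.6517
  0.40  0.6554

0.6040

σ√T = 0.45 × 0.5774 = 0.2598
d₁ = [ln(473/458) + (0.053 − 0.031 + 0.45²/2)·0.3333] / 0.2598 = [0.0322 + 0.0411] / 0.2598 = 0.2822 ≈ 0.28
N(d₁) = N(0.28) = 0.6103
Δ_call = exp(−qT)·N(d₁) = 0.9897·0.6103 = 0.6040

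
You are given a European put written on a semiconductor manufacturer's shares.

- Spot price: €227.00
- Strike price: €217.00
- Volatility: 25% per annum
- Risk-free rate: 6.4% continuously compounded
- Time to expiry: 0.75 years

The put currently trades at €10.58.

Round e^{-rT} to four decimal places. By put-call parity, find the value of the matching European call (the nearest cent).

€30.76

exp(−rT) = exp(−0.064·0.75) = 0.9531
Put-call parity: C − P = S − K·e^(−rT) = 227 − 217·0.9531 = 227 − 206.8227 = 20.1773
C = P + (C − P) = 10.58 + (20.1773) = 30.7573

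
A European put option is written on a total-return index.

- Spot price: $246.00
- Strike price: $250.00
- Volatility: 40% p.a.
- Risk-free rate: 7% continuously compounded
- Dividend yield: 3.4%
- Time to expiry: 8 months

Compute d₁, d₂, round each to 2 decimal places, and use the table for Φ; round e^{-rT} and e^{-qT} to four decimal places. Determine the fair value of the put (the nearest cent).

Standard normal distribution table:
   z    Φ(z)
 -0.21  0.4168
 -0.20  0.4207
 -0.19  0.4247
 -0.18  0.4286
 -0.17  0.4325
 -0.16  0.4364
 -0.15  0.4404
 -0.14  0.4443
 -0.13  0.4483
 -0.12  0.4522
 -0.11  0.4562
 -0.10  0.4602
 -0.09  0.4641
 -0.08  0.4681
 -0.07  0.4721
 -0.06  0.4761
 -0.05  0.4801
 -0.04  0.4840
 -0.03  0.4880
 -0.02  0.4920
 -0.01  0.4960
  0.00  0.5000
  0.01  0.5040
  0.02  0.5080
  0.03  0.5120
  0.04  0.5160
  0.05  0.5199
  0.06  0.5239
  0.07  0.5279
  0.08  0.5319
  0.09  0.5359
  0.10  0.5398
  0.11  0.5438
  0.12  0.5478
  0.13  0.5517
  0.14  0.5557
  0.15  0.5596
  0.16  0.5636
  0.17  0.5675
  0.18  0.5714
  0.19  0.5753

σ√T = 0.4 × 0.8165 = 0.3266
ln(S/K) + (r − q + σ²/2)T = ln(246/250) + (0.07 − 0.034 + 0.4²/2)·0.6667 = -0.0161 + 0.0773 = 0.0612
d₁ = 0.0612 / 0.3266 = 0.1874 which rounds to 0.19
d₂ = d₁ − σ√T = 0.1874 − 0.3266 = -0.1392 which rounds to -0.14
exp(−qT) = exp(−0.034·0.6667) = 0.9776;  exp(−rT) = exp(−0.07·0.6667) = 0.9544
N(−d₂) = N(0.14) = 0.5557;  N(−d₁) = N(-0.19) = 0.4247
P = 250·0.9544·0.5557 − 246·0.9776·0.4247 = 132.5900 − 102.1359 = 30.4541

$30.45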